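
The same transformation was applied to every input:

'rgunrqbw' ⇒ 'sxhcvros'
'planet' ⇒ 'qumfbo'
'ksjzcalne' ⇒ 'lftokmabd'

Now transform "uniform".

vnosjpg

The pattern: shift every letter 1 place forward in the alphabet (wrapping around), then take characters alternately from the front and the back (1st, last, 2nd, 2nd-last, ...).
"uniform" → "vojgpsn" → "vnosjpg".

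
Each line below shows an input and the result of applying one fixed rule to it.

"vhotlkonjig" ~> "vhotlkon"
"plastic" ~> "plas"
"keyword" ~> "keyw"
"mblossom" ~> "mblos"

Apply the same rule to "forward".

forw

Rule — delete the last 3 characters.
For "forward" the result is "forw".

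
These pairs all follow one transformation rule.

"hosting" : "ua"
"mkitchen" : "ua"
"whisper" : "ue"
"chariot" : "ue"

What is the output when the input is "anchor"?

Looking at the pairs, the operation is to shift every letter 13 places forward in the alphabet (wrapping around) — i.e. ROT13, then keep only the vowels.
"anchor" → "napube" → "aue".

aue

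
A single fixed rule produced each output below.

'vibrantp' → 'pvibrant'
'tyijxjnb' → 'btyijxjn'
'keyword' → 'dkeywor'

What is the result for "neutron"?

The rule is to move the last character to the front.
"neutron" → "nneutro".

nneutro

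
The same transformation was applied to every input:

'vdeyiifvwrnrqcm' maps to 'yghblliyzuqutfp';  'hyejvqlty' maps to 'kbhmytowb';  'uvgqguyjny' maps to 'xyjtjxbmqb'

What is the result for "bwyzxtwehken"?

ezbcawzhknhq

The rule is to shift every letter 3 places forward in the alphabet (wrapping around).
On "bwyzxtwehken" that produces "ezbcawzhknhq".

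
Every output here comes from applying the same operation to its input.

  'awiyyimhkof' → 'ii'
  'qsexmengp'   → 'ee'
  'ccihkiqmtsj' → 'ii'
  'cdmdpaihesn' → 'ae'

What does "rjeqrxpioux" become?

In each case the input is transformed by: keep one character in every 3, starting at position 3 (positions 3rd, 6th, 9th, ...), then keep only the vowels.
Working it through for "rjeqrxpioux": intermediate "exo", final "eo".

eo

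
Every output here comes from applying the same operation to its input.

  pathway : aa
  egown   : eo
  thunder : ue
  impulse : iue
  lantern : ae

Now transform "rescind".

What's happening: keep only the vowels.
"rescind" → "ei".

ei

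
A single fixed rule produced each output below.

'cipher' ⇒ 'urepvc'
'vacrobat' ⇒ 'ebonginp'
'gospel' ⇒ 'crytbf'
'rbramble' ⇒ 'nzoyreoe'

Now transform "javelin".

ryvawni

Looking at the pairs, the operation is to shift every letter 13 places forward in the alphabet (wrapping around) — i.e. ROT13, then move the first 3 characters to the end (rotate left by 3).
Working it through for "javelin": intermediate "wniryva", final "ryvawni".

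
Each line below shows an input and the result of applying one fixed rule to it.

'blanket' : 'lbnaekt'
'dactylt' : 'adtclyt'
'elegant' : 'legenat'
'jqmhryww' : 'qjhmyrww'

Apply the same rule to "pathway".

Each output is the input with this applied: swap each adjacent pair of characters (1↔2, 3↔4, ...).
Applying that to "pathway" gives "aphtawy".

aphtawy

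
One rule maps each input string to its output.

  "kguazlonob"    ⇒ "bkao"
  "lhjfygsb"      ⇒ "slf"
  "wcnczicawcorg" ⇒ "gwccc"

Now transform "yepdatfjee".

eydf

Each output is the input with this applied: keep one character in every 3, starting at position 1 (positions 1st, 4th, 7th, ...), then move the last character to the front.
Working it through for "yepdatfjee": intermediate "ydfe", final "eydf".
(Check on "lhjfygsb": → "lfs" → "slf" ✓)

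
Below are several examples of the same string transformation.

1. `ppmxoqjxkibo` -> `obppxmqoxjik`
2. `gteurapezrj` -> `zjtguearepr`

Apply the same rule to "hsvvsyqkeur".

ershvvyskqu

Each output is the input with this applied: swap each adjacent pair of characters (1↔2, 3↔4, ...), then move the last 2 characters to the front (rotate right by 2).
"hsvvsyqkeur" → "shvvyskquer" → "ershvvyskqu".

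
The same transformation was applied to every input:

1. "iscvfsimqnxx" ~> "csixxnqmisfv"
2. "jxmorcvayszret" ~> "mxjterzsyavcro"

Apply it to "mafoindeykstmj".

In each case the input is transformed by: reverse the string, then move the last 3 characters to the front (rotate right by 3).
For "mafoindeykstmj", step one produces "jmtskyedniofam"; step two turns that into "famjmtskyednio".

famjmtskyednio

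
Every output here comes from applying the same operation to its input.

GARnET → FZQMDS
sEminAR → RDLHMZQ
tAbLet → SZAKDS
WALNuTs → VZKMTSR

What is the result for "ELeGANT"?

DKDFZMS

Each output is the input with this applied: shift every letter 1 place backward in the alphabet (wrapping around), then convert every letter to uppercase.
"ELeGANT" → "DKdFZMS" → "DKDFZMS".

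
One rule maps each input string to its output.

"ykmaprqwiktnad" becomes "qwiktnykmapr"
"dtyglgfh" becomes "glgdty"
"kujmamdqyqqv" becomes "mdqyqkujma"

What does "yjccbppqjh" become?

bppqyjcc

Rule — delete the last 2 characters, then swap the front and back halves of the string.
For "yjccbppqjh", step one produces "yjccbppq"; step two turns that into "bppqyjcc".
(Check on "ykmaprqwiktnad": → "ykmaprqwiktn" → "qwiktnykmapr" ✓)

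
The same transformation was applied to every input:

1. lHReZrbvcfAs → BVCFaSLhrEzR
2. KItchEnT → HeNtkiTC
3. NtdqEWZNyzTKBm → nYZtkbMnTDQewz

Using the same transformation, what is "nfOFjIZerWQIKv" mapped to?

Each output is the input with this applied: swap the front and back halves of the string, then flip the case of every letter.
"nfOFjIZerWQIKv" → "erWQIKvnfOFjIZ" → "ERwqikVNFofJiz".

ERwqikVNFofJiz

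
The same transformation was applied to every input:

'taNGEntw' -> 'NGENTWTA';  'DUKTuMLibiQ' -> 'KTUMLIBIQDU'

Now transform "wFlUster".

LUSTERWF

Looking at the pairs, the operation is to move the first 2 characters to the end (rotate left by 2), then convert every letter to uppercase.
Starting from "wFlUster": after the first operation, "lUsterwF"; after the second, "LUSTERWF".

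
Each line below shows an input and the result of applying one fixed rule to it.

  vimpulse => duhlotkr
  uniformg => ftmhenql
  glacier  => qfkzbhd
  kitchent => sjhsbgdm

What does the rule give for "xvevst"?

swudur

The pattern: shift every letter 1 place backward in the alphabet (wrapping around), then move the last character to the front.
Working it through for "xvevst": intermediate "wudurs", final "swudur".
(Check on "uniformg": → "tmhenqlf" → "ftmhenql" ✓)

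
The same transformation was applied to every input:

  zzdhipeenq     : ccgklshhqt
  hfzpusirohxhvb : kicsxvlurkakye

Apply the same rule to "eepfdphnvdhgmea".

The transformation: shift every letter 3 places forward in the alphabet (wrapping around).
"eepfdphnvdhgmea" → "hhsigskqygkjphd".

hhsigskqygkjphd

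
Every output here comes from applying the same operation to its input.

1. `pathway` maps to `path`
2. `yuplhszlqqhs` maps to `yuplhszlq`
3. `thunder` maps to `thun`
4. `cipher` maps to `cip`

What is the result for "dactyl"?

Rule — delete the last 3 characters.
Doing the same to "dactyl": "dac".

dac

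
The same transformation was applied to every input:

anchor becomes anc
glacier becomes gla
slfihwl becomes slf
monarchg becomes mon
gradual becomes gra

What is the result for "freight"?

Looking at the pairs, the operation is to keep only the first 3 characters.
So "freight" becomes "fre".

fre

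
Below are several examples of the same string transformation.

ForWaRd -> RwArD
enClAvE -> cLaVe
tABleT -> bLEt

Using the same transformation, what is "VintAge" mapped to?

What's happening: delete the first 2 characters, then flip the case of every letter.
On "VintAge": the first step gives "ntAge", and the second then gives "NTaGE".

NTaGE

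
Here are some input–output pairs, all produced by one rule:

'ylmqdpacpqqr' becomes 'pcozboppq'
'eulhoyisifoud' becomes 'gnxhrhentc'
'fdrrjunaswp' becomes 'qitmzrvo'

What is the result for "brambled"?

lakdc

The rule is to delete the first 3 characters, then shift every letter 1 place backward in the alphabet (wrapping around).
For "brambled", step one produces "mbled"; step two turns that into "lakdc".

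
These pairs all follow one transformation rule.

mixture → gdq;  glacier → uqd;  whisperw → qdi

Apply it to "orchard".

The transformation: shift every letter 12 places forward in the alphabet (wrapping around), then keep only the last 3 characters.
For "orchard", step one produces "adotmdp"; step two turns that into "mdp".

mdp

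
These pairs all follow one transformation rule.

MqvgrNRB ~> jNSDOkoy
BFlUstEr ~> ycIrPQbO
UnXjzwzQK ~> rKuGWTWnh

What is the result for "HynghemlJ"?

What's happening: flip the case of every letter, then shift every letter 3 places backward in the alphabet (wrapping around).
"HynghemlJ" → "hYNGHEMLj" → "eVKDEBJIg".

eVKDEBJIg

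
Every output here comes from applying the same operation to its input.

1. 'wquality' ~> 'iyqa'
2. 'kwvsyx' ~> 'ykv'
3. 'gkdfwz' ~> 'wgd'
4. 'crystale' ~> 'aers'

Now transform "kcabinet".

ntcb

The rule is to swap the front and back halves of the string, then keep every other character starting from the second (positions 2nd, 4th, 6th, ...).
Working it through for "kcabinet": intermediate "inetkcab", final "ntcb".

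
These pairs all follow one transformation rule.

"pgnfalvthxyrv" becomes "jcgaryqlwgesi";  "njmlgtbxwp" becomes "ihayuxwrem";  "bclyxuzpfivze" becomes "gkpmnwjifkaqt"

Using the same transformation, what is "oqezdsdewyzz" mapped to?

The rule is to move the last 3 characters to the front (rotate right by 3), then shift every letter 11 places forward in the alphabet (wrapping around).
For "oqezdsdewyzz", step one produces "yzzoqezdsdew"; step two turns that into "jkkzbpkodoph".
(Check on "pgnfalvthxyrv": → "yrvpgnfalvthx" → "jcgaryqlwgesi" ✓)

jkkzbpkodoph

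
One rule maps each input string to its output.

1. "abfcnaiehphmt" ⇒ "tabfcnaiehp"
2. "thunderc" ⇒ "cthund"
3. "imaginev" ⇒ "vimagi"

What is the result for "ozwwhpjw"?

The pattern: move the last character to the front, then delete the last 2 characters.
Applying both steps to "ozwwhpjw": "wozwwhpj", then "wozwwh".
(Check on "imaginev": → "vimagine" → "vimagi" ✓)

wozwwh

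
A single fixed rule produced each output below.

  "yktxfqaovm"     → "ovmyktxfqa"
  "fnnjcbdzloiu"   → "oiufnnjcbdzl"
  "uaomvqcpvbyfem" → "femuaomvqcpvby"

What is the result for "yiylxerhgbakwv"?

In each case the input is transformed by: move the last 3 characters to the front (rotate right by 3).
So "yiylxerhgbakwv" becomes "kwvyiylxerhgba".

kwvyiylxerhgba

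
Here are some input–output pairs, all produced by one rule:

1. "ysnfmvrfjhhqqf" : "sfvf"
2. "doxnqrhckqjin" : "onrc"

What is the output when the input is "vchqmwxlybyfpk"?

cqwl

The pattern: keep every other character starting from the second (positions 2nd, 4th, 6th, ...), then keep only the first 4 characters.
Working it through for "vchqmwxlybyfpk": intermediate "cqwlbfk", final "cqwl".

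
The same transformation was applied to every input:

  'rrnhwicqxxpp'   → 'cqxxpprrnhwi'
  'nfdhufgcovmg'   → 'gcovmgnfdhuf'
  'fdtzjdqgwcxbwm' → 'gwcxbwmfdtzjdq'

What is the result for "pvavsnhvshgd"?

hvshgdpvavsn

Rule — swap the front and back halves of the string.
So "pvavsnhvshgd" becomes "hvshgdpvavsn".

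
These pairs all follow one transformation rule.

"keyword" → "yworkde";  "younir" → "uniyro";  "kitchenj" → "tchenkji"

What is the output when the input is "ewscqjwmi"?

scqjwmeiw

In each case the input is transformed by: swap the first and last characters, then move the first 2 characters to the end (rotate left by 2).
Starting from "ewscqjwmi": after the first operation, "iwscqjwme"; after the second, "scqjwmeiw".
(Check on "keyword": → "deywork" → "yworkde" ✓)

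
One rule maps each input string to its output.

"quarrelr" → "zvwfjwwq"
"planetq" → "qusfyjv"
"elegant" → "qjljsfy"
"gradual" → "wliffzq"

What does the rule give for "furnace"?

zkswhfj

Each output is the input with this applied: swap each adjacent pair of characters (1↔2, 3↔4, ...), then shift every letter 5 places forward in the alphabet (wrapping around).
On "furnace": the first step gives "ufnrcae", and the second then gives "zkswhfj".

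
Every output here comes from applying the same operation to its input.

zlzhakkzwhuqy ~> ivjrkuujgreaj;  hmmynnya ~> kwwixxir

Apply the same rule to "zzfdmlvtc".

mjpnwvfdj

Each output is the input with this applied: shift every letter 10 places forward in the alphabet (wrapping around), then swap the first and last characters.
"zzfdmlvtc" → "jjpnwvfdm" → "mjpnwvfdj".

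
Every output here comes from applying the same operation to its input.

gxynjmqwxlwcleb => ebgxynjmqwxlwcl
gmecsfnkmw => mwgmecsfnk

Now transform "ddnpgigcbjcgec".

Each output is the input with this applied: move the last 2 characters to the front (rotate right by 2).
For "ddnpgigcbjcgec" the result is "ecddnpgigcbjcg".

ecddnpgigcbjcg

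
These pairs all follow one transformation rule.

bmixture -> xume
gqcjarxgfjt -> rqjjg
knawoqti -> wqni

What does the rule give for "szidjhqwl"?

zwhd

What's happening: keep every other character starting from the second (positions 2nd, 4th, 6th, ...), then sort the characters into reverse alphabetical order.
Applying both steps to "szidjhqwl": "zdhw", then "zwhd".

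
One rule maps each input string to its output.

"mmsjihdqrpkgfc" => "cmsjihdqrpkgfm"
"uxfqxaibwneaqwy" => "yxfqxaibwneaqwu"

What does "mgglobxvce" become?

egglobxvcm

The rule is to swap the first and last characters.
For "mgglobxvce" the result is "egglobxvcm".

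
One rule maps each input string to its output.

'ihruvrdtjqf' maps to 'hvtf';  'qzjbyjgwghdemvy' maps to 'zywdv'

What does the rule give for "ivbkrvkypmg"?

The rule is to keep one character in every 3, starting at position 2 (positions 2nd, 5th, 8th, ...).
"ivbkrvkypmg" → "vryg".

vryg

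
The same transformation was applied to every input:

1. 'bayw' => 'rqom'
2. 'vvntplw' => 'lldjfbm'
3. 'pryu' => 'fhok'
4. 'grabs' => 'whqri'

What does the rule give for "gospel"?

Rule — shift every letter 10 places backward in the alphabet (wrapping around).
Applying that to "gospel" gives "weifub".

weifub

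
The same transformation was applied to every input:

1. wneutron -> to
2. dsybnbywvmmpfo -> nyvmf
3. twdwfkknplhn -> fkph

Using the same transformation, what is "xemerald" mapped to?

Each output is the input with this applied: delete the first 3 characters, then keep every other character starting from the second (positions 2nd, 4th, 6th, ...).
For "xemerald", step one produces "erald"; step two turns that into "rl".

rl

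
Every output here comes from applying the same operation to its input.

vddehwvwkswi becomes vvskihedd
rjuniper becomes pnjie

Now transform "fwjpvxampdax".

vppmjfdaa

Each output is the input with this applied: sort the characters into reverse alphabetical order, then delete the first 3 characters.
Working it through for "fwjpvxampdax": intermediate "xxwvppmjfdaa", final "vppmjfdaa".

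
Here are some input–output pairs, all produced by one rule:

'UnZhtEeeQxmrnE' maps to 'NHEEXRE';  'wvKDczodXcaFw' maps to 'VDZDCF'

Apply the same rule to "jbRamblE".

In each case the input is transformed by: keep every other character starting from the second (positions 2nd, 4th, 6th, ...), then convert every letter to uppercase.
Working it through for "jbRamblE": intermediate "babE", final "BABE".
(Check on "wvKDczodXcaFw": → "vDzdcF" → "VDZDCF" ✓)

BABE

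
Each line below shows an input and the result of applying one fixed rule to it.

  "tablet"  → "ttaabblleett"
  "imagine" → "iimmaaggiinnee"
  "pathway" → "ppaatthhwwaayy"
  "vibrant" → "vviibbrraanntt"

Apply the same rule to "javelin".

jjaavveelliinn

In each case the input is transformed by: double every character.
On "javelin" that produces "jjaavveelliinn".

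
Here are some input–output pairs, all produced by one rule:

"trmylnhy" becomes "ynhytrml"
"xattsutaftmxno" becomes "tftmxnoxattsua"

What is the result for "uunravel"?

The transformation: swap the front and back halves of the string, then swap the first and last characters.
Starting from "uunravel": after the first operation, "aveluunr"; after the second, "rveluuna".

rveluuna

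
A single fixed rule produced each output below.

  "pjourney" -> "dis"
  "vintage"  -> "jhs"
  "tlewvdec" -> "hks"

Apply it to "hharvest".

vfg

The rule is to shift every letter 12 places backward in the alphabet (wrapping around), then keep one character in every 3, starting at position 1 (positions 1st, 4th, 7th, ...).
Applying both steps to "hharvest": "vvofjsgh", then "vfg".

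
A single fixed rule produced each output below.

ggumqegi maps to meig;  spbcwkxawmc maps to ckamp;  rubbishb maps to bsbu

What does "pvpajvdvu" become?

The pattern: keep every other character starting from the second (positions 2nd, 4th, 6th, ...), then move the first character to the end.
On "pvpajvdvu" that produces "avvv".

avvv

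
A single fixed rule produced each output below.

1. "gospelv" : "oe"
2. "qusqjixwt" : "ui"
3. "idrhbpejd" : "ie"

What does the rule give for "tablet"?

The rule is to keep only the vowels.
Doing the same to "tablet": "ae".

ae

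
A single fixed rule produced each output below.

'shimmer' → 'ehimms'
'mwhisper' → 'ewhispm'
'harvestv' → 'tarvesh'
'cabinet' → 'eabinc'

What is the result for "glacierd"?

The transformation: delete the last character, then swap the first and last characters.
So "glacierd" becomes "rlacieg".

rlacieg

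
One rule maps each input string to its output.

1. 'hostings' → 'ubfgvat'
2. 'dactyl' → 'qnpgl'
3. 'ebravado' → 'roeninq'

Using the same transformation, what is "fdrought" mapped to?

Rule — delete the last character, then shift every letter 13 places forward in the alphabet (wrapping around) — i.e. ROT13.
Working it through for "fdrought": intermediate "fdrough", final "sqebhtu".

sqebhtu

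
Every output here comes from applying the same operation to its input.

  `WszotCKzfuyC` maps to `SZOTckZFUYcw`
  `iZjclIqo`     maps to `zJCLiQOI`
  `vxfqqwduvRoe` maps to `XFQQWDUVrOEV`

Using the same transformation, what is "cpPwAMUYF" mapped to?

What's happening: move the first character to the end, then flip the case of every letter.
Applying both steps to "cpPwAMUYF": "pPwAMUYFc", then "PpWamuyfC".

PpWamuyfC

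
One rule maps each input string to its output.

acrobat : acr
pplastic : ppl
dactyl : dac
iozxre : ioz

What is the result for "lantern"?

Rule — keep only the first 3 characters.
Doing the same to "lantern": "lan".

lan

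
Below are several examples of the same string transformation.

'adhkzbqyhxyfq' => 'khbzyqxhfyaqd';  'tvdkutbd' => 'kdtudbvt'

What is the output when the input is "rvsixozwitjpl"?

Looking at the pairs, the operation is to move the first 2 characters to the end (rotate left by 2), then swap each adjacent pair of characters (1↔2, 3↔4, ...).
On "rvsixozwitjpl": the first step gives "sixozwitjplrv", and the second then gives "isoxwztipjrlv".
(Check on "adhkzbqyhxyfq": → "hkzbqyhxyfqad" → "khbzyqxhfyaqd" ✓)

isoxwztipjrlv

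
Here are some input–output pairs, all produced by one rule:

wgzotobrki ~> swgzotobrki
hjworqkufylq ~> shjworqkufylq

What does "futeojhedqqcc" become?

The transformation: prepend "s".
Applying that to "futeojhedqqcc" gives "sfuteojhedqqcc".

sfuteojhedqqcc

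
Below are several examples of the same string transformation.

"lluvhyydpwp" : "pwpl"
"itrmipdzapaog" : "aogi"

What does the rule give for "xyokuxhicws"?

cwsx

The transformation: move the last 3 characters to the front (rotate right by 3), then keep only the first 4 characters.
For "xyokuxhicws", step one produces "cwsxyokuxhi"; step two turns that into "cwsx".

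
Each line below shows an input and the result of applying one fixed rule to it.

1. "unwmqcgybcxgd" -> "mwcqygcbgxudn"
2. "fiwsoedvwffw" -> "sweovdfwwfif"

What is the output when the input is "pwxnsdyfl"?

The transformation: move the first 2 characters to the end (rotate left by 2), then swap each adjacent pair of characters (1↔2, 3↔4, ...).
For "pwxnsdyfl" the result is "nxdsfyplw".

nxdsfyplw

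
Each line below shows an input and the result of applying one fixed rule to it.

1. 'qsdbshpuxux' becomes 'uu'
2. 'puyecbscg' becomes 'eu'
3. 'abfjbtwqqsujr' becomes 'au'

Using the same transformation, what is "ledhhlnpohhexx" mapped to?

Rule — sort the characters into alphabetical order, then keep only the vowels.
For "ledhhlnpohhexx", step one produces "deehhhhllnopxx"; step two turns that into "eeo".
(Check on "abfjbtwqqsujr": → "abbfjjqqrstuw" → "au" ✓)

eeo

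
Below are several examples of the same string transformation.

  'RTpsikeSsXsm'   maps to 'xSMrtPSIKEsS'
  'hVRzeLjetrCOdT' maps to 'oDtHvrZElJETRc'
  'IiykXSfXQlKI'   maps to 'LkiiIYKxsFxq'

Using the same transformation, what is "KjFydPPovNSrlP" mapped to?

What's happening: move the last 3 characters to the front (rotate right by 3), then flip the case of every letter.
"KjFydPPovNSrlP" → "rlPKjFydPPovNS" → "RLpkJfYDppOVns".

RLpkJfYDppOVns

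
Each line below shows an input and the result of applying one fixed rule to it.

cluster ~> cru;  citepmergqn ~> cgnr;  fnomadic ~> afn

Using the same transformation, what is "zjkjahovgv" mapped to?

The rule is to sort the characters into alphabetical order, then keep one character in every 3, starting at position 1 (positions 1st, 4th, 7th, ...).
For "zjkjahovgv", step one produces "aghjjkovvz"; step two turns that into "ajoz".

ajoz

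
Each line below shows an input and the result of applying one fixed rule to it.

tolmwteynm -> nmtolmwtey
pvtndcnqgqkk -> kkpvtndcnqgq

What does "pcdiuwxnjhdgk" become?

gkpcdiuwxnjhd

The rule is to move the last 2 characters to the front (rotate right by 2).
Doing the same to "pcdiuwxnjhdgk": "gkpcdiuwxnjhd".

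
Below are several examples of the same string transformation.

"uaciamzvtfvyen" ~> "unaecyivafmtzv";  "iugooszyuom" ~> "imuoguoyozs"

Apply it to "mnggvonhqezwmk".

Looking at the pairs, the operation is to take characters alternately from the front and the back (1st, last, 2nd, 2nd-last, ...).
On "mnggvonhqezwmk" that produces "mknmgwgzveoqnh".

mknmgwgzveoqnh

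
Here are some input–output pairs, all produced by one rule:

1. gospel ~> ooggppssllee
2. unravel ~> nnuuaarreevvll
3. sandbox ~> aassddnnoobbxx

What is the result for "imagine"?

mmiiggaanniiee

The pattern: swap each adjacent pair of characters (1↔2, 3↔4, ...), then double every character.
"imagine" → "miganie" → "mmiiggaanniiee".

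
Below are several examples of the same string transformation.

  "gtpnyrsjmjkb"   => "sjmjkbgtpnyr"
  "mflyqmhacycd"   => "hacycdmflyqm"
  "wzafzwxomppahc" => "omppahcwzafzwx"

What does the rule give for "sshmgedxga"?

edxgasshmg

The transformation: swap the front and back halves of the string.
"sshmgedxga" → "edxgasshmg".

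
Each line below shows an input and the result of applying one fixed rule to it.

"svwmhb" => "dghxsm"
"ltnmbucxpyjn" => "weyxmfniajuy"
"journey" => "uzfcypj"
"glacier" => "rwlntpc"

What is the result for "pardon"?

alcozy

Rule — shift every letter 11 places forward in the alphabet (wrapping around).
Doing the same to "pardon": "alcozy".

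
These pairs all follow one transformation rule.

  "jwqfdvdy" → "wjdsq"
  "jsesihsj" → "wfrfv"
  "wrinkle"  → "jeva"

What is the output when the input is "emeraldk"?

Looking at the pairs, the operation is to delete the last 3 characters, then shift every letter 13 places forward in the alphabet (wrapping around) — i.e. ROT13.
Working it through for "emeraldk": intermediate "emera", final "rzren".

rzren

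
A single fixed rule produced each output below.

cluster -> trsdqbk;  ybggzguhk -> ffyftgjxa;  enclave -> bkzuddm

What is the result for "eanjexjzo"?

Looking at the pairs, the operation is to move the first 2 characters to the end (rotate left by 2), then shift every letter 1 place backward in the alphabet (wrapping around).
Working it through for "eanjexjzo": intermediate "njexjzoea", final "midwiyndz".

midwiyndz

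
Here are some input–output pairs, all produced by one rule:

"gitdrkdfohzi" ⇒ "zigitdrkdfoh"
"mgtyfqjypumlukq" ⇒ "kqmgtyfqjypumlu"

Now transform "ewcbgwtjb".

jbewcbgwt

The rule is to move the last 2 characters to the front (rotate right by 2).
For "ewcbgwtjb" the result is "jbewcbgwt".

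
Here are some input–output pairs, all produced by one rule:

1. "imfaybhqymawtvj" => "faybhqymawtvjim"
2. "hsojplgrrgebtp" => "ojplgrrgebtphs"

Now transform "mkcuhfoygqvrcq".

Each output is the input with this applied: move the first 2 characters to the end (rotate left by 2).
Applying that to "mkcuhfoygqvrcq" gives "cuhfoygqvrcqmk".

cuhfoygqvrcqmk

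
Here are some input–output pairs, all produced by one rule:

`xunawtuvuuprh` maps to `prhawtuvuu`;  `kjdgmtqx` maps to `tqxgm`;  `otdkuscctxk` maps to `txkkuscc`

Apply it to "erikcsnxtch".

tchkcsnx

The rule is to delete the first 3 characters, then move the last 3 characters to the front (rotate right by 3).
On "erikcsnxtch": the first step gives "kcsnxtch", and the second then gives "tchkcsnx".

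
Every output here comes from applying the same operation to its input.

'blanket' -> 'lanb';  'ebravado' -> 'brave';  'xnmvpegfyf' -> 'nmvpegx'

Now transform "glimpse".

limg

The transformation: delete the last 3 characters, then move the first character to the end.
"glimpse" → "glim" → "limg".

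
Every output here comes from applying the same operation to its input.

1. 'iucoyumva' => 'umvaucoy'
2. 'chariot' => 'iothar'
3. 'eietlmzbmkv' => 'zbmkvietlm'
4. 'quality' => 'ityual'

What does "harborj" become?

orjarb

The transformation: delete the first character, then swap the front and back halves of the string.
"harborj" → "arborj" → "orjarb".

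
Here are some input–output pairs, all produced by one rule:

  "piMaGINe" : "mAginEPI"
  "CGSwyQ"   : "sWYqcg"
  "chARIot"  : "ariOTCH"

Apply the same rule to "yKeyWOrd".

EYwoRDYk

Rule — flip the case of every letter, then move the first 2 characters to the end (rotate left by 2).
Doing the same to "yKeyWOrd": "EYwoRDYk".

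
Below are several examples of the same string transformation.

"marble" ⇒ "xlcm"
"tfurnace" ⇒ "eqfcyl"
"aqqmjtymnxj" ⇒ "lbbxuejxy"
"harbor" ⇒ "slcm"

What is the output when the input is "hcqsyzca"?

The transformation: delete the last 2 characters, then shift every letter 11 places forward in the alphabet (wrapping around).
"hcqsyzca" → "snbdjk".
(Check on "marble": → "marb" → "xlcm" ✓)

snbdjk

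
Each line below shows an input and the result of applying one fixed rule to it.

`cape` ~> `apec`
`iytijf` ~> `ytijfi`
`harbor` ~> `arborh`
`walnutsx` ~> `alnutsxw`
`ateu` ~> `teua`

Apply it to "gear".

Each output is the input with this applied: move the first character to the end.
So "gear" becomes "earg".

earg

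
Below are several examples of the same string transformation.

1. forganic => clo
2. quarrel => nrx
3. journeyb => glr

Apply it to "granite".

The transformation: shift every letter 3 places backward in the alphabet (wrapping around), then keep only the first 3 characters.
"granite" → "doxkfqb" → "dox".

dox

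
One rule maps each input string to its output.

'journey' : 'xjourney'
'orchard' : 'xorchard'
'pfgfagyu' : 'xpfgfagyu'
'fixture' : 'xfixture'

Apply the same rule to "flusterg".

xflusterg

Looking at the pairs, the operation is to prepend "x".
Doing the same to "flusterg": "xflusterg".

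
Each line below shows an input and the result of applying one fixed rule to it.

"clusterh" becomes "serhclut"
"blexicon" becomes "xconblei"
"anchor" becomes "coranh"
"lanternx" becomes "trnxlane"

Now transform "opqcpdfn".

Each output is the input with this applied: swap the front and back halves of the string, then swap the first and last characters.
On "opqcpdfn": the first step gives "pdfnopqc", and the second then gives "cdfnopqp".

cdfnopqp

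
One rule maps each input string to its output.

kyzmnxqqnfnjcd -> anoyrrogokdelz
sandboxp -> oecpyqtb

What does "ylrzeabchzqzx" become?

safbcdiarayzm

Each output is the input with this applied: shift every letter 1 place forward in the alphabet (wrapping around), then move the first 2 characters to the end (rotate left by 2).
Starting from "ylrzeabchzqzx": after the first operation, "zmsafbcdiaray"; after the second, "safbcdiarayzm".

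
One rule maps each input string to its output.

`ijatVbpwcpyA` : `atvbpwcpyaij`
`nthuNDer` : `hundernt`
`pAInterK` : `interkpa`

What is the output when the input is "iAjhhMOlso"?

jhhmolsoia

In each case the input is transformed by: move the first 2 characters to the end (rotate left by 2), then convert every letter to lowercase.
Working it through for "iAjhhMOlso": intermediate "jhhMOlsoiA", final "jhhmolsoia".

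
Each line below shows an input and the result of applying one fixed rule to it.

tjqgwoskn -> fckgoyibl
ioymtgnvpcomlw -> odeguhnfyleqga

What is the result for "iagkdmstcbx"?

In each case the input is transformed by: shift every letter 8 places backward in the alphabet (wrapping around), then reverse the string.
Starting from "iagkdmstcbx": after the first operation, "asycveklutp"; after the second, "ptulkevcysa".

ptulkevcysa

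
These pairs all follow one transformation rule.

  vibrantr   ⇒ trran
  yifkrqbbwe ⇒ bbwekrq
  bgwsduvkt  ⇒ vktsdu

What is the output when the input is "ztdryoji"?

jiryo

The rule is to delete the first 3 characters, then move the first 3 characters to the end (rotate left by 3).
On "ztdryoji" that produces "jiryo".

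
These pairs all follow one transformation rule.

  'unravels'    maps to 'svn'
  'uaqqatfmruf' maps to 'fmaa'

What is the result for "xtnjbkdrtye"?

Each output is the input with this applied: keep one character in every 3, starting at position 2 (positions 2nd, 5th, 8th, ...), then reverse the string.
On "xtnjbkdrtye": the first step gives "tbre", and the second then gives "erbt".

erbt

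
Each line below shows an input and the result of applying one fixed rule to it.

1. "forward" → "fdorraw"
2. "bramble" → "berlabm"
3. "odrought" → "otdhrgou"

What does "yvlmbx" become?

yxvblm

Rule — take characters alternately from the front and the back (1st, last, 2nd, 2nd-last, ...).
For "yvlmbx" the result is "yxvblm".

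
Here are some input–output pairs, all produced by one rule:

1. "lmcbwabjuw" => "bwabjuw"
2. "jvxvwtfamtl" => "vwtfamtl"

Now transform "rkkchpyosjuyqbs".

chpyosjuyqbs

In each case the input is transformed by: delete the first 3 characters.
"rkkchpyosjuyqbs" → "chpyosjuyqbs".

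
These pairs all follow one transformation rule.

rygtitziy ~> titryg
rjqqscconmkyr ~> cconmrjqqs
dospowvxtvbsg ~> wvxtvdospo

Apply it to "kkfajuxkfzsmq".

Looking at the pairs, the operation is to delete the last 3 characters, then swap the front and back halves of the string.
"kkfajuxkfzsmq" → "kkfajuxkfz" → "uxkfzkkfaj".

uxkfzkkfaj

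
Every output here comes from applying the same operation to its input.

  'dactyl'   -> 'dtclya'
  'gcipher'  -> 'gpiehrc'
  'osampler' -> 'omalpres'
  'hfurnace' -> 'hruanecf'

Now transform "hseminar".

In each case the input is transformed by: swap each adjacent pair of characters (1↔2, 3↔4, ...), then move the first character to the end.
For "hseminar", step one produces "shmenira"; step two turns that into "hmeniras".
(Check on "hfurnace": → "fhruanec" → "hruanecf" ✓)

hmeniras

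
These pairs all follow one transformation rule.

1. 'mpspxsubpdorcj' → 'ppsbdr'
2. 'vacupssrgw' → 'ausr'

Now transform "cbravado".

Looking at the pairs, the operation is to keep every other character starting from the second (positions 2nd, 4th, 6th, ...), then delete the last character.
For "cbravado" the result is "baa".

baa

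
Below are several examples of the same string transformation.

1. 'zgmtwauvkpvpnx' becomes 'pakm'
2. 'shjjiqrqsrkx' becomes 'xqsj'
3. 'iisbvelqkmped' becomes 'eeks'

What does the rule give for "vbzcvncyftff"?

Looking at the pairs, the operation is to keep one character in every 3, starting at position 3 (positions 3rd, 6th, 9th, ...), then swap the first and last characters.
On "vbzcvncyftff": the first step gives "znff", and the second then gives "fnfz".

fnfz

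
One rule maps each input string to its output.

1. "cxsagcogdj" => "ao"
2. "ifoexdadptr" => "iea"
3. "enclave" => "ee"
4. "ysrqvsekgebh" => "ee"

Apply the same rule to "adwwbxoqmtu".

Rule — keep one character in every 3, starting at position 1 (positions 1st, 4th, 7th, ...), then keep only the vowels.
On "adwwbxoqmtu": the first step gives "awot", and the second then gives "ao".

ao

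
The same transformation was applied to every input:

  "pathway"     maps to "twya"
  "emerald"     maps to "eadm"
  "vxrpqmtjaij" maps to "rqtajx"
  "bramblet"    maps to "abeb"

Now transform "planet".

aep

Rule — move the first 2 characters to the end (rotate left by 2), then keep every other character starting from the first (positions 1st, 3rd, 5th, ...).
"planet" → "anetpl" → "aep".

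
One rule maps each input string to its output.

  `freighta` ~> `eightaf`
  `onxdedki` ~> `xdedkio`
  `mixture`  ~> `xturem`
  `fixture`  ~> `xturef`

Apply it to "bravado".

avadob

The pattern: move the first 2 characters to the end (rotate left by 2), then delete the last character.
"bravado" → "avadob".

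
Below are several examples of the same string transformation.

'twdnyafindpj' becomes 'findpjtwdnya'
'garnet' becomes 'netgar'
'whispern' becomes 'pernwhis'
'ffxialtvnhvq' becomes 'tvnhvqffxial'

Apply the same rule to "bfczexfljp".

xfljpbfcze

Each output is the input with this applied: swap the front and back halves of the string.
So "bfczexfljp" becomes "xfljpbfcze".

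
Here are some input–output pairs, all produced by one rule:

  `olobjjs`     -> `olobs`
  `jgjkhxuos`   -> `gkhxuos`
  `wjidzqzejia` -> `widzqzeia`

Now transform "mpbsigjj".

mpbsig

The rule is to remove every "j".
On "mpbsigjj" that produces "mpbsig".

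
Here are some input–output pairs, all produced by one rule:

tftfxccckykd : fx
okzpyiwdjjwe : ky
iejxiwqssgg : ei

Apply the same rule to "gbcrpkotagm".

bp

The pattern: keep one character in every 3, starting at position 2 (positions 2nd, 5th, 8th, ...), then delete the last 2 characters.
Applying that to "gbcrpkotagm" gives "bp".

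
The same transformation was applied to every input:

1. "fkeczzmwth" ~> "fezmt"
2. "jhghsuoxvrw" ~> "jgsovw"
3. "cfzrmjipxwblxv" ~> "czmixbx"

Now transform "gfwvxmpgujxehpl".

Rule — keep every other character starting from the first (positions 1st, 3rd, 5th, ...).
So "gfwvxmpgujxehpl" becomes "gwxpuxhl".

gwxpuxhl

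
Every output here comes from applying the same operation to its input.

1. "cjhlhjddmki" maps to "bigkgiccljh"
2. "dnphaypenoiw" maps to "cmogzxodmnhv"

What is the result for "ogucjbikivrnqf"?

nftbiahjhuqmpe

Looking at the pairs, the operation is to shift every letter 1 place backward in the alphabet (wrapping around).
Doing the same to "ogucjbikivrnqf": "nftbiahjhuqmpe".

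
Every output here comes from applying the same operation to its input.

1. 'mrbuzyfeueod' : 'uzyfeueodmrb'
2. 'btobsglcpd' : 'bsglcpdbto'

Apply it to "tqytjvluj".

The transformation: move the first 3 characters to the end (rotate left by 3).
Doing the same to "tqytjvluj": "tjvlujtqy".

tjvlujtqy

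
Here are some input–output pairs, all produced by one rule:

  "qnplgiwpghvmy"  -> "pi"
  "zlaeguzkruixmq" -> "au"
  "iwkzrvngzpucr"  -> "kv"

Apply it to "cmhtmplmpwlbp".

The transformation: keep one character in every 3, starting at position 3 (positions 3rd, 6th, 9th, ...), then delete the last 2 characters.
Applying both steps to "cmhtmplmpwlbp": "hppb", then "hp".

hp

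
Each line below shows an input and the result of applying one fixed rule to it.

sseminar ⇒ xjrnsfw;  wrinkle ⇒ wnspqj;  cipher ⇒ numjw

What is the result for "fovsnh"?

Rule — delete the first character, then shift every letter 5 places forward in the alphabet (wrapping around).
Applying both steps to "fovsnh": "ovsnh", then "taxsm".
(Check on "sseminar": → "seminar" → "xjrnsfw" ✓)

taxsm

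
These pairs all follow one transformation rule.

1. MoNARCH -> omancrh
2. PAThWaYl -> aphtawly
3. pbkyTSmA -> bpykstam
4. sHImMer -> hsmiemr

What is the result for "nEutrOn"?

The transformation: swap each adjacent pair of characters (1↔2, 3↔4, ...), then convert every letter to lowercase.
Applying both steps to "nEutrOn": "EntuOrn", then "entuorn".
(Check on "PAThWaYl": → "APhTaWlY" → "aphtawly" ✓)

entuorn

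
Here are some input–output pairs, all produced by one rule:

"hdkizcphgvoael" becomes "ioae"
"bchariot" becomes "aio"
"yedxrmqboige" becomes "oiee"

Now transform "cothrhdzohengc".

Rule — move the first 3 characters to the end (rotate left by 3), then keep only the vowels.
Starting from "cothrhdzohengc": after the first operation, "hrhdzohengccot"; after the second, "oeo".

oeo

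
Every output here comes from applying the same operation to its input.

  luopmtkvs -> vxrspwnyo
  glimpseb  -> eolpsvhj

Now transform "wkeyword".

gnhbzruz

Looking at the pairs, the operation is to shift every letter 3 places forward in the alphabet (wrapping around), then swap the first and last characters.
Starting from "wkeyword": after the first operation, "znhbzrug"; after the second, "gnhbzruz".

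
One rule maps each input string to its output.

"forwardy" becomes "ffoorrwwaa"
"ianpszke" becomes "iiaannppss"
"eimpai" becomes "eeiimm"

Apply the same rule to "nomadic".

What's happening: delete the last 3 characters, then double every character.
Doing the same to "nomadic": "nnoommaa".

nnoommaa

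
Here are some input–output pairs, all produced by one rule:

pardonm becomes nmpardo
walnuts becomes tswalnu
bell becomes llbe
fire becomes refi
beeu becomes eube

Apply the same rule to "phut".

utph

Rule — move the last 2 characters to the front (rotate right by 2).
So "phut" becomes "utph".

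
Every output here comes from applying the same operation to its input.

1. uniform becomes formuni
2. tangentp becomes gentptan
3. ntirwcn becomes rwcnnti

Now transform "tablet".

Each output is the input with this applied: move the first 3 characters to the end (rotate left by 3).
Doing the same to "tablet": "lettab".

lettab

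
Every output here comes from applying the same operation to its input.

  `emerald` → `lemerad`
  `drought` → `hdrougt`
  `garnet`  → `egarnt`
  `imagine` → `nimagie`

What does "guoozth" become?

tguoozh

Looking at the pairs, the operation is to move the last character to the front, then swap the first and last characters.
"guoozth" → "hguoozt" → "tguoozh".
(Check on "imagine": → "eimagin" → "nimagie" ✓)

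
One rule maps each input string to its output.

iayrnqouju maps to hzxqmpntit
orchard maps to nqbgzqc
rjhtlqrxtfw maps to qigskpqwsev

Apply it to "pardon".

The transformation: shift every letter 1 place backward in the alphabet (wrapping around).
So "pardon" becomes "ozqcnm".

ozqcnm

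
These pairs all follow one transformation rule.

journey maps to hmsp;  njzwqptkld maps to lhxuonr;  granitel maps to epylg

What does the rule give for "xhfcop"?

vfd

Rule — delete the last 3 characters, then shift every letter 2 places backward in the alphabet (wrapping around).
Doing the same to "xhfcop": "vfd".
(Check on "granitel": → "grani" → "epylg" ✓)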